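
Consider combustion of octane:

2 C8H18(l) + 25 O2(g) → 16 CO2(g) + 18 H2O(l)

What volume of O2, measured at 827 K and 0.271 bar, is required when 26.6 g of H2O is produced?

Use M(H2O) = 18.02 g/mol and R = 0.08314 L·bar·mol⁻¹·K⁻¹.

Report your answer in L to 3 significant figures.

520 L

n(H2O) = 26.60 / 18.02 = 1.476 mol
n(O2) = (25/18) × 1.476 = 2.050 mol
V = nRT/P = 2.050 × 0.08314 × 827 / 0.271 = 520.1 L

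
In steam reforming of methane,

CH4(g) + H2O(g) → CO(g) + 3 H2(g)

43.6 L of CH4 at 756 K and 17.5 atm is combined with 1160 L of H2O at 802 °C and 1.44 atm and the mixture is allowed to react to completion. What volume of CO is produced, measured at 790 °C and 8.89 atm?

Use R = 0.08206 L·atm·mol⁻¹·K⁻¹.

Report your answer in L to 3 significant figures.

121 L

n(CH4) = PV/RT = (17.5 × 43.6) / (0.08206 × 756) = 12.30 mol
n(H2O) = PV/RT = (1.44 × 1160) / (0.08206 × 1075.15) = 18.93 mol
For 12.30 mol CH4, stoichiometry requires (1/1) × 12.30 = 12.30 mol H2O; 18.93 mol is available, so CH4 is limiting.
n(CO) = (1/1) × 12.30 = 12.30 mol
V(CO) = nRT/P = 12.30 × 0.08206 × 1063.15 / 8.89 = 120.7 L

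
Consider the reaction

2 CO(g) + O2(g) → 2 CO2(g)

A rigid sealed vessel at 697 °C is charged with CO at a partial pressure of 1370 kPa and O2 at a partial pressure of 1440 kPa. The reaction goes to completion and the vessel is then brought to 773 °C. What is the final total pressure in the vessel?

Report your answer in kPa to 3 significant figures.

At constant V, partial pressures at 697 °C are proportional to moles, so apply stoichiometry directly to pressures.
P(O2) required for 1370 kPa of CO = (1/2) × 1370 = 685.0 kPa; available 1440 kPa, so CO is limiting.
P(O2) remaining = 1440 − (1/2) × 1370 = 755.0 kPa
P(gaseous products) = (2)/2 × 1370 = 1370 kPa
P_total at 697 °C = 755.0 + 1370 = 2125 kPa
Scaling to 773 °C: P = 2125 × 1046.15/970.15 = 2291 kPa

2290 kPa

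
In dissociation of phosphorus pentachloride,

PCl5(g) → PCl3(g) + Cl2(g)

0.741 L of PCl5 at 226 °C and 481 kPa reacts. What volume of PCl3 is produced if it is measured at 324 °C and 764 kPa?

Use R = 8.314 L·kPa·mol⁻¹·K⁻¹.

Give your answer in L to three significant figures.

n(PCl5) = PV/RT = (481 × 0.741) / (8.314 × 499.15) = 0.08589 mol
n(PCl3) = (1/1) × 0.08589 = 0.08589 mol
V = nRT/P = 0.08589 × 8.314 × 597.15 / 764 = 0.5581 L

0.558 L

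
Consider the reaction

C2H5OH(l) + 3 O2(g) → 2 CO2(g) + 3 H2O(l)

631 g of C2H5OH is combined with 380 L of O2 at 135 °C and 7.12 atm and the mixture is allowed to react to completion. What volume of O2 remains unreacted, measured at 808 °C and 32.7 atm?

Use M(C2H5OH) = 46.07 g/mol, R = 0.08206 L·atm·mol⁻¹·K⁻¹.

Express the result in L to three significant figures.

n(C2H5OH) = 631 / 46.07 = 13.70 mol
n(O2) = PV/RT = (7.12 × 380) / (0.08206 × 408.15) = 80.78 mol
For 13.70 mol C2H5OH, stoichiometry requires (3/1) × 13.70 = 41.10 mol O2; 80.78 mol is available, so C2H5OH is limiting.
n(O2) consumed = (3/1) × 13.70 = 41.10 mol; remaining = 80.78 − 41.10 = 39.68 mol
V(O2) = nRT/P = 39.68 × 0.08206 × 1081.15 / 32.7 = 107.7 L

108 L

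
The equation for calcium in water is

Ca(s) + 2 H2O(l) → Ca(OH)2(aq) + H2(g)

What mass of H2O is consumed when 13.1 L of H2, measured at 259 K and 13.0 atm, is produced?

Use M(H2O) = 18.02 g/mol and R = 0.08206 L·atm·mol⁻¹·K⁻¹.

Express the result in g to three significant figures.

289 g

n(H2) = PV/RT = (13.0 × 13.1) / (0.08206 × 259) = 8.013 mol
n(H2O) = (2/1) × 8.013 = 16.03 mol
m(H2O) = 16.03 × 18.02 = 288.9 g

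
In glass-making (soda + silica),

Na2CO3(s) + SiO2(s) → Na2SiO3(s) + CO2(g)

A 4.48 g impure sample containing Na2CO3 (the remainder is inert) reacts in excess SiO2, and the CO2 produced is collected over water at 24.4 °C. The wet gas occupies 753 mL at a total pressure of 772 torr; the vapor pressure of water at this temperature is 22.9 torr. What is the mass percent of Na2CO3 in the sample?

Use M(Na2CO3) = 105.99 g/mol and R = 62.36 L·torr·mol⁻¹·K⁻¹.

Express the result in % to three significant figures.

71.9 %

P(CO2) = 772 − 22.9 = 749.1 torr
n(CO2) = PV/RT = (749.1 × 0.7530) / (62.36 × 297.55) = 0.03040 mol
n(Na2CO3) = (1/1) × 0.03040 = 0.03040 mol
m(Na2CO3) = 0.03040 × 105.99 = 3.222 g
%Na2CO3 = 3.222 / 4.48 × 100 = 71.92%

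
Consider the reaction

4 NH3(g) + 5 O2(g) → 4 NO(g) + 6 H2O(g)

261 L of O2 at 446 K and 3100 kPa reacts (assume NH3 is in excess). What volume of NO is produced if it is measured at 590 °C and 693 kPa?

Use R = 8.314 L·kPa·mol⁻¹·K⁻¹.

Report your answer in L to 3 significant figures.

1810 L

n(O2) = PV/RT = (3100 × 261) / (8.314 × 446) = 218.2 mol
n(NO) = (4/5) × 218.2 = 174.6 mol
V = nRT/P = 174.6 × 8.314 × 863.15 / 693 = 1808 L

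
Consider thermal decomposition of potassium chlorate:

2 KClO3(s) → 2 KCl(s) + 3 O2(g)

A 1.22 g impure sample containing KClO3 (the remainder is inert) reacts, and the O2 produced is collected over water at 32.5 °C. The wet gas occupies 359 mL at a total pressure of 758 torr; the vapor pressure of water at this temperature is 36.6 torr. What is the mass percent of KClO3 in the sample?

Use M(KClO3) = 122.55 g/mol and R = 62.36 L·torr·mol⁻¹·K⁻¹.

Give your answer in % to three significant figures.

91.0 %

P(O2) = 758 − 36.6 = 721.4 torr
n(O2) = PV/RT = (721.4 × 0.3590) / (62.36 × 305.65) = 0.01359 mol
n(KClO3) = (2/3) × 0.01359 = 0.009060 mol
m(KClO3) = 0.009060 × 122.55 = 1.110 g
%KClO3 = 1.110 / 1.22 × 100 = 90.98%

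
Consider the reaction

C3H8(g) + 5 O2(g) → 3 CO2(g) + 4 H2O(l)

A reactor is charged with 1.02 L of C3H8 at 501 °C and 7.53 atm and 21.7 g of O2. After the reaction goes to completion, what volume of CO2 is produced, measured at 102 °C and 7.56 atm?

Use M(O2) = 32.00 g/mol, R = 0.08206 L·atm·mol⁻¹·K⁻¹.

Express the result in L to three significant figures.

1.48 L

n(C3H8) = PV/RT = (7.53 × 1.02) / (0.08206 × 774.15) = 0.1209 mol
n(O2) = 21.7 / 32.00 = 0.6781 mol
For 0.1209 mol C3H8, stoichiometry requires (5/1) × 0.1209 = 0.6045 mol O2; 0.6781 mol is available, so C3H8 is limiting.
n(CO2) = (3/1) × 0.1209 = 0.3627 mol
V(CO2) = nRT/P = 0.3627 × 0.08206 × 375.15 / 7.56 = 1.477 L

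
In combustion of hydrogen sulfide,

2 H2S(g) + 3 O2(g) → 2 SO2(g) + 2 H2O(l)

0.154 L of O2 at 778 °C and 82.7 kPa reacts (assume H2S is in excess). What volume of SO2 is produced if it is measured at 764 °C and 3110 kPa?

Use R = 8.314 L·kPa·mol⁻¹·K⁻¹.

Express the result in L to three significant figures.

0.00269 L

n(O2) = PV/RT = (82.7 × 0.154) / (8.314 × 1051.15) = 0.001457 mol
n(SO2) = (2/3) × 0.001457 = 0.0009713 mol
V = nRT/P = 0.0009713 × 8.314 × 1037.15 / 3110 = 0.002693 L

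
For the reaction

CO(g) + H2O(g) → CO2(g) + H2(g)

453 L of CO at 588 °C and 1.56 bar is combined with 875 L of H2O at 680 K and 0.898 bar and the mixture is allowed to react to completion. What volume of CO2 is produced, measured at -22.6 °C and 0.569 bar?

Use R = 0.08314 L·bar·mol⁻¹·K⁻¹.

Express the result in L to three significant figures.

n(CO) = PV/RT = (1.56 × 453) / (0.08314 × 861.15) = 9.870 mol
n(H2O) = PV/RT = (0.898 × 875) / (0.08314 × 680) = 13.90 mol
For 9.870 mol CO, stoichiometry requires (1/1) × 9.870 = 9.870 mol H2O; 13.90 mol is available, so CO is limiting.
n(CO2) = (1/1) × 9.870 = 9.870 mol
V(CO2) = nRT/P = 9.870 × 0.08314 × 250.55 / 0.569 = 361.3 L

361 L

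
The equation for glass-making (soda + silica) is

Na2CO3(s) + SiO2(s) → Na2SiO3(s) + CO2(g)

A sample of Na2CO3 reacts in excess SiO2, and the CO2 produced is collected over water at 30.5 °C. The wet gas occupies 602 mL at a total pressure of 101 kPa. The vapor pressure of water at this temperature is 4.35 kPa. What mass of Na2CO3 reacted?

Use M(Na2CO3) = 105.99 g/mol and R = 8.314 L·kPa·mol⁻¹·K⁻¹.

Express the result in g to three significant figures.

2.44 g

P(CO2) = 101 − 4.35 = 96.65 kPa
n(CO2) = PV/RT = (96.65 × 0.6020) / (8.314 × 303.65) = 0.02305 mol
n(Na2CO3) = (1/1) × 0.02305 = 0.02305 mol
m(Na2CO3) = 0.02305 × 105.99 = 2.443 g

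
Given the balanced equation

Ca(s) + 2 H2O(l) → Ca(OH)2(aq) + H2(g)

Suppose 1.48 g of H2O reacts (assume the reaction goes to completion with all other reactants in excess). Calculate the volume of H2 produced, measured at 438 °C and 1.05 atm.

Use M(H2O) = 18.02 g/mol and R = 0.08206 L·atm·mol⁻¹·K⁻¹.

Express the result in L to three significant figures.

2.28 L

n(H2O) = 1.480 / 18.02 = 0.08213 mol
n(H2) = (1/2) × 0.08213 = 0.04106 mol
V = nRT/P = 0.04106 × 0.08206 × 711.15 / 1.05 = 2.282 L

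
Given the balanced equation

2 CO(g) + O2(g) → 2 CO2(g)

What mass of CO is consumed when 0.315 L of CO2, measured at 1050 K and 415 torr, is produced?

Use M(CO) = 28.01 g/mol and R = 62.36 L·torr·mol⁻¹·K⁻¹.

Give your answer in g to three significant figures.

0.0559 g

n(CO2) = PV/RT = (415 × 0.315) / (62.36 × 1050) = 0.001996 mol
n(CO) = (2/2) × 0.001996 = 0.001996 mol
m(CO) = 0.001996 × 28.01 = 0.05591 g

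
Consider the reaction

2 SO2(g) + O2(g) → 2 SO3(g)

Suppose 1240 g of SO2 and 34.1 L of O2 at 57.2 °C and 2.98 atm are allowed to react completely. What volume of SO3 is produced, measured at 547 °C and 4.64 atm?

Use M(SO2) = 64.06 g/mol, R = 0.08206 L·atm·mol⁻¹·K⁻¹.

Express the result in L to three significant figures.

n(SO2) = 1240 / 64.06 = 19.36 mol
n(O2) = PV/RT = (2.98 × 34.1) / (0.08206 × 330.35) = 3.749 mol
For 19.36 mol SO2, stoichiometry requires (1/2) × 19.36 = 9.680 mol O2; 3.749 mol is available, so O2 is limiting.
n(SO3) = (2/1) × 3.749 = 7.498 mol
V(SO3) = nRT/P = 7.498 × 0.08206 × 820.15 / 4.64 = 108.8 L

109 L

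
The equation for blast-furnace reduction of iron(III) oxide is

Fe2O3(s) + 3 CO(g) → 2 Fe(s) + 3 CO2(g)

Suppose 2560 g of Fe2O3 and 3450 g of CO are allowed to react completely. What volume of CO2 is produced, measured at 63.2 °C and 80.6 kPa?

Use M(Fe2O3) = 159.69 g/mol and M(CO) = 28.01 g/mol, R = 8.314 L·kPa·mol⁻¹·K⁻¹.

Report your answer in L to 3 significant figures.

1670 L

n(Fe2O3) = 2560 / 159.69 = 16.03 mol
n(CO) = 3450 / 28.01 = 123.2 mol
For 16.03 mol Fe2O3, stoichiometry requires (3/1) × 16.03 = 48.09 mol CO; 123.2 mol is available, so Fe2O3 is limiting.
n(CO2) = (3/1) × 16.03 = 48.09 mol
V(CO2) = nRT/P = 48.09 × 8.314 × 336.35 / 80.6 = 1668 L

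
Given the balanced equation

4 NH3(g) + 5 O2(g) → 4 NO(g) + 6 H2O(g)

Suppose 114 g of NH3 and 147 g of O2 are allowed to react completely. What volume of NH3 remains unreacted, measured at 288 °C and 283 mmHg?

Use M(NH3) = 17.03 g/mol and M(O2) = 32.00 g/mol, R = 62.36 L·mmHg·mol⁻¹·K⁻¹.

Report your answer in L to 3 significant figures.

n(NH3) = 114 / 17.03 = 6.694 mol
n(O2) = 147 / 32.00 = 4.594 mol
For 6.694 mol NH3, stoichiometry requires (5/4) × 6.694 = 8.367 mol O2; 4.594 mol is available, so O2 is limiting.
n(NH3) consumed = (4/5) × 4.594 = 3.675 mol; remaining = 6.694 − 3.675 = 3.019 mol
V(NH3) = nRT/P = 3.019 × 62.36 × 561.15 / 283 = 373.3 L

373 L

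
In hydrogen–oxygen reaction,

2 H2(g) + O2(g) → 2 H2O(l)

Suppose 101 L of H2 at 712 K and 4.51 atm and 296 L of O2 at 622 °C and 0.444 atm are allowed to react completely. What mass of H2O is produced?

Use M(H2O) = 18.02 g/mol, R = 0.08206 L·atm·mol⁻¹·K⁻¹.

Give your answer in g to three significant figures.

64.5 g

n(H2) = PV/RT = (4.51 × 101) / (0.08206 × 712) = 7.796 mol
n(O2) = PV/RT = (0.444 × 296) / (0.08206 × 895.15) = 1.789 mol
For 7.796 mol H2, stoichiometry requires (1/2) × 7.796 = 3.898 mol O2; 1.789 mol is available, so O2 is limiting.
n(H2O) = (2/1) × 1.789 = 3.578 mol
m(H2O) = 3.578 × 18.02 = 64.48 g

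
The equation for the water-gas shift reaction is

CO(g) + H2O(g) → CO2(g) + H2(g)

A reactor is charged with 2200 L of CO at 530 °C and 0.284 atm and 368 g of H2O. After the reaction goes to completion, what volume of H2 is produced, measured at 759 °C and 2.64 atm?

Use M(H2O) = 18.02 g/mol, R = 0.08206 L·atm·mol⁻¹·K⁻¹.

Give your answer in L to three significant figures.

n(CO) = PV/RT = (0.284 × 2200) / (0.08206 × 803.15) = 9.480 mol
n(H2O) = 368 / 18.02 = 20.42 mol
For 9.480 mol CO, stoichiometry requires (1/1) × 9.480 = 9.480 mol H2O; 20.42 mol is available, so CO is limiting.
n(H2) = (1/1) × 9.480 = 9.480 mol
V(H2) = nRT/P = 9.480 × 0.08206 × 1032.15 / 2.64 = 304.1 L

304 L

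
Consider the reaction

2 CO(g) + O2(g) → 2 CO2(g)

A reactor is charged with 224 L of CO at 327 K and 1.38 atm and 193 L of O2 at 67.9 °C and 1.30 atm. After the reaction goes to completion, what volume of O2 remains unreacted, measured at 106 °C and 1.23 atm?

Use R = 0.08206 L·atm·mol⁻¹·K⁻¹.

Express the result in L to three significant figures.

81.1 L

n(CO) = PV/RT = (1.38 × 224) / (0.08206 × 327) = 11.52 mol
n(O2) = PV/RT = (1.30 × 193) / (0.08206 × 341.05) = 8.965 mol
For 11.52 mol CO, stoichiometry requires (1/2) × 11.52 = 5.760 mol O2; 8.965 mol is available, so CO is limiting.
n(O2) consumed = (1/2) × 11.52 = 5.760 mol; remaining = 8.965 − 5.760 = 3.205 mol
V(O2) = nRT/P = 3.205 × 0.08206 × 379.15 / 1.23 = 81.07 L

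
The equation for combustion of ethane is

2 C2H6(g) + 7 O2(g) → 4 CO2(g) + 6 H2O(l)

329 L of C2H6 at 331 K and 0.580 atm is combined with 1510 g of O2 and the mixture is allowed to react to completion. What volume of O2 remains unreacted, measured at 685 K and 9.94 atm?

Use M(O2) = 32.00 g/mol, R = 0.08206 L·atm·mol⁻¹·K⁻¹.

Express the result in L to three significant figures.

128 L

n(C2H6) = PV/RT = (0.580 × 329) / (0.08206 × 331) = 7.025 mol
n(O2) = 1510 / 32.00 = 47.19 mol
For 7.025 mol C2H6, stoichiometry requires (7/2) × 7.025 = 24.59 mol O2; 47.19 mol is available, so C2H6 is limiting.
n(O2) consumed = (7/2) × 7.025 = 24.59 mol; remaining = 47.19 − 24.59 = 22.60 mol
V(O2) = nRT/P = 22.60 × 0.08206 × 685 / 9.94 = 127.8 L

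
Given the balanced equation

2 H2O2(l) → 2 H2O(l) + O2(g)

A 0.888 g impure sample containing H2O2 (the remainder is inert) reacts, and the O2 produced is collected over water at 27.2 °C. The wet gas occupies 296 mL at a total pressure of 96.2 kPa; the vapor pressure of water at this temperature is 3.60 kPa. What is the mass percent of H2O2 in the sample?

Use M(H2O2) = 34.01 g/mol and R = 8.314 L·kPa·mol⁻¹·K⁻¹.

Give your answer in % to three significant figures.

84.1 %

P(O2) = 96.2 − 3.60 = 92.60 kPa
n(O2) = PV/RT = (92.60 × 0.2960) / (8.314 × 300.35) = 0.01098 mol
n(H2O2) = (2/1) × 0.01098 = 0.02196 mol
m(H2O2) = 0.02196 × 34.01 = 0.7469 g
%H2O2 = 0.7469 / 0.888 × 100 = 84.11%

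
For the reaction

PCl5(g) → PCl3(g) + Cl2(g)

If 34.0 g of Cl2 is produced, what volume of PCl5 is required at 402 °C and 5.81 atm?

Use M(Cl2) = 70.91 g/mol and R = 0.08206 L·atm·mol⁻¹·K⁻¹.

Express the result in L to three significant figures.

4.57 L

n(Cl2) = 34.00 / 70.91 = 0.4795 mol
n(PCl5) = (1/1) × 0.4795 = 0.4795 mol
V = nRT/P = 0.4795 × 0.08206 × 675.15 / 5.81 = 4.572 L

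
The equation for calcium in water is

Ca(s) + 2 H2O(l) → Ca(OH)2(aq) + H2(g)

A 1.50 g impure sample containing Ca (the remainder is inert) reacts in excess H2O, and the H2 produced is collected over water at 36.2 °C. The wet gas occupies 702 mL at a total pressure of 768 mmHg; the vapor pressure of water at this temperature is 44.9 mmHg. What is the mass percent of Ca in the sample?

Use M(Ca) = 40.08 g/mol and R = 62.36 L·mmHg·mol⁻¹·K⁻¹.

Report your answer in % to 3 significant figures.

P(H2) = 768 − 44.9 = 723.1 mmHg
n(H2) = PV/RT = (723.1 × 0.7020) / (62.36 × 309.35) = 0.02631 mol
n(Ca) = (1/1) × 0.02631 = 0.02631 mol
m(Ca) = 0.02631 × 40.08 = 1.055 g
%Ca = 1.055 / 1.50 × 100 = 70.33%

70.3 %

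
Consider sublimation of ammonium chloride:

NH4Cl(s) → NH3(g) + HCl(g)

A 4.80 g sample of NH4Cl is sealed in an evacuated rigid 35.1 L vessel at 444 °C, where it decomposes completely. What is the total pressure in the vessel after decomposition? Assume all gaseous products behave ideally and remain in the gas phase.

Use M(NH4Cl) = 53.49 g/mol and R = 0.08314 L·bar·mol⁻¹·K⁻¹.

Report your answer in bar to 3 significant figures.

n(NH4Cl) = 4.80 / 53.49 = 0.08974 mol
n(gas produced) = (2/1) × 0.08974 = 0.1795 mol
P = nRT/V = 0.1795 × 0.08314 × 717.15 / 35.1 = 0.3049 bar

0.305 bar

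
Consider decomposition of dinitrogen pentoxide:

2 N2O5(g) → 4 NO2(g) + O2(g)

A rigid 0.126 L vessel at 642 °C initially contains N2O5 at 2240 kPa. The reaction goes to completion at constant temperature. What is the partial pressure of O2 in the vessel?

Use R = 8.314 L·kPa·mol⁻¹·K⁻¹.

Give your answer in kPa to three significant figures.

n(N2O5)₀ = PV/RT = (2240 × 0.126) / (8.314 × 915.15) = 0.03710 mol
n(O2) = (1/2) × 0.03710 = 0.01855 mol
P(O2) = nRT/V = 0.01855 × 8.314 × 915.15 / 0.126 = 1120 kPa

1120 kPa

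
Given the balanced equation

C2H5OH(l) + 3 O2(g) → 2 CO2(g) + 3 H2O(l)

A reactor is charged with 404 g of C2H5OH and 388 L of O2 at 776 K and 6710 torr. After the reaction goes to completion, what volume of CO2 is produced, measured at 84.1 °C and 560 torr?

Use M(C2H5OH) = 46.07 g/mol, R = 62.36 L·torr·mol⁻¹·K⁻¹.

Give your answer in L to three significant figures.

698 L

n(C2H5OH) = 404 / 46.07 = 8.769 mol
n(O2) = PV/RT = (6710 × 388) / (62.36 × 776) = 53.80 mol
For 8.769 mol C2H5OH, stoichiometry requires (3/1) × 8.769 = 26.31 mol O2; 53.80 mol is available, so C2H5OH is limiting.
n(CO2) = (2/1) × 8.769 = 17.54 mol
V(CO2) = nRT/P = 17.54 × 62.36 × 357.25 / 560 = 697.8 L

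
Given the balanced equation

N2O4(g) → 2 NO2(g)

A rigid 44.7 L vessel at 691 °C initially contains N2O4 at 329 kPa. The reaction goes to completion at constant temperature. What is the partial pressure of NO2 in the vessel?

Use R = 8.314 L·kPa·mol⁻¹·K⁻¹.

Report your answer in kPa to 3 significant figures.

658 kPa

n(N2O4)₀ = PV/RT = (329 × 44.7) / (8.314 × 964.15) = 1.835 mol
n(NO2) = (2/1) × 1.835 = 3.670 mol
P(NO2) = nRT/V = 3.670 × 8.314 × 964.15 / 44.7 = 658.1 kPa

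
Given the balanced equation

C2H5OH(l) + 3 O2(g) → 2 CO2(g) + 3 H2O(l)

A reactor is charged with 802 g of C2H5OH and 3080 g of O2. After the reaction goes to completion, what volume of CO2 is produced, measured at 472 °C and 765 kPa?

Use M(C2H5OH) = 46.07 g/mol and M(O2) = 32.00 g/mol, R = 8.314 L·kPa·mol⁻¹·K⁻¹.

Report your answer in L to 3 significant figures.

282 L

n(C2H5OH) = 802 / 46.07 = 17.41 mol
n(O2) = 3080 / 32.00 = 96.25 mol
For 17.41 mol C2H5OH, stoichiometry requires (3/1) × 17.41 = 52.23 mol O2; 96.25 mol is available, so C2H5OH is limiting.
n(CO2) = (2/1) × 17.41 = 34.82 mol
V(CO2) = nRT/P = 34.82 × 8.314 × 745.15 / 765 = 282.0 L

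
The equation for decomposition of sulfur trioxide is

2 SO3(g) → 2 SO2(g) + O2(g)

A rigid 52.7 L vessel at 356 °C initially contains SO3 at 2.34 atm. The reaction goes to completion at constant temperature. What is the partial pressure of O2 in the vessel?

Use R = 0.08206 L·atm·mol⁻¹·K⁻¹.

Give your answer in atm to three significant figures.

1.17 atm

n(SO3)₀ = PV/RT = (2.34 × 52.7) / (0.08206 × 629.15) = 2.389 mol
n(O2) = (1/2) × 2.389 = 1.194 mol
P(O2) = nRT/V = 1.194 × 0.08206 × 629.15 / 52.7 = 1.170 atm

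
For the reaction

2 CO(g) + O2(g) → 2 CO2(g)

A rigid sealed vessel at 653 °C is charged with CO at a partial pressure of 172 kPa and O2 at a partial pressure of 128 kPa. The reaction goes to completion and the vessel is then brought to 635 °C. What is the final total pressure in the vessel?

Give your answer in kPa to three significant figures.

With V and T fixed, P_i ∝ n_i, so the mole ratios apply directly to partial pressures at 653 °C.
P(O2) required for 172 kPa of CO = (1/2) × 172 = 86.00 kPa; available 128 kPa, so CO is limiting.
P(O2) remaining = 128 − (1/2) × 172 = 42.00 kPa
P(gaseous products) = (2)/2 × 172 = 172.0 kPa
P_total at 653 °C = 42.00 + 172.0 = 214.0 kPa
Scaling to 635 °C: P = 214.0 × 908.15/926.15 = 209.8 kPa

210 kPa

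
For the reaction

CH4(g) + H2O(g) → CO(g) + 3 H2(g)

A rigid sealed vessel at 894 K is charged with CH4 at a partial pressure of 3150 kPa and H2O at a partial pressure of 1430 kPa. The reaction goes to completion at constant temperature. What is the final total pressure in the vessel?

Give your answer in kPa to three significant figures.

With V and T fixed, P_i ∝ n_i, so the mole ratios apply directly to partial pressures at 894 K.
P(H2O) required for 3150 kPa of CH4 = (1/1) × 3150 = 3150 kPa; available 1430 kPa, so H2O is limiting.
P(CH4) remaining = 3150 − (1/1) × 1430 = 1720 kPa
P(gaseous products) = (1+3)/1 × 1430 = 5720 kPa
P_total at 894 K = 1720 + 5720 = 7440 kPa

7440 kPa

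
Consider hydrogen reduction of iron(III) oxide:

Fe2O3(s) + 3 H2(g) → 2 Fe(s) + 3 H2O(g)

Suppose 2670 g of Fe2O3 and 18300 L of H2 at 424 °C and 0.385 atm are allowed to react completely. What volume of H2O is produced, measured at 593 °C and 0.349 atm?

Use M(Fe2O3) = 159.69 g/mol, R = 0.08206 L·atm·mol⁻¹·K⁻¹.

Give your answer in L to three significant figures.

n(Fe2O3) = 2670 / 159.69 = 16.72 mol
n(H2) = PV/RT = (0.385 × 18300) / (0.08206 × 697.15) = 123.2 mol
For 16.72 mol Fe2O3, stoichiometry requires (3/1) × 16.72 = 50.16 mol H2; 123.2 mol is available, so Fe2O3 is limiting.
n(H2O) = (3/1) × 16.72 = 50.16 mol
V(H2O) = nRT/P = 50.16 × 0.08206 × 866.15 / 0.349 = 10220 L

10200 L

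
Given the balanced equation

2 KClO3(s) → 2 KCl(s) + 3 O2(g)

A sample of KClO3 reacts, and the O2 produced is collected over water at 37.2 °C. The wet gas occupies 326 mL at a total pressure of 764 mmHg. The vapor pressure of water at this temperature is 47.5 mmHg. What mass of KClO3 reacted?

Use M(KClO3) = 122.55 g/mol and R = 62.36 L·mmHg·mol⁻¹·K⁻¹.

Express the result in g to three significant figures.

P(O2) = 764 − 47.5 = 716.5 mmHg
n(O2) = PV/RT = (716.5 × 0.3260) / (62.36 × 310.35) = 0.01207 mol
n(KClO3) = (2/3) × 0.01207 = 0.008047 mol
m(KClO3) = 0.008047 × 122.55 = 0.9862 g

0.986 g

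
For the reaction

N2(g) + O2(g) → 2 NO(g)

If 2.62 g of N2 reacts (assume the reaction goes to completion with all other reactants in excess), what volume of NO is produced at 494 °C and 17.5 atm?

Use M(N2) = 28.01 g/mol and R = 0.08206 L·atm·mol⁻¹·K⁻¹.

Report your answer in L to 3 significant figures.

0.673 L

n(N2) = 2.620 / 28.01 = 0.09354 mol
n(NO) = (2/1) × 0.09354 = 0.1871 mol
V = nRT/P = 0.1871 × 0.08206 × 767.15 / 17.5 = 0.6731 L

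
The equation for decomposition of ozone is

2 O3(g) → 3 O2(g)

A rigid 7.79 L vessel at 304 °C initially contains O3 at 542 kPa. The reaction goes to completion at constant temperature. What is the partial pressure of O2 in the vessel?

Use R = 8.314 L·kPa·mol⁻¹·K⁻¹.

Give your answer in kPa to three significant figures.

n(O3)₀ = PV/RT = (542 × 7.79) / (8.314 × 577.15) = 0.8799 mol
n(O2) = (3/2) × 0.8799 = 1.320 mol
P(O2) = nRT/V = 1.320 × 8.314 × 577.15 / 7.79 = 813.1 kPa

813 kPa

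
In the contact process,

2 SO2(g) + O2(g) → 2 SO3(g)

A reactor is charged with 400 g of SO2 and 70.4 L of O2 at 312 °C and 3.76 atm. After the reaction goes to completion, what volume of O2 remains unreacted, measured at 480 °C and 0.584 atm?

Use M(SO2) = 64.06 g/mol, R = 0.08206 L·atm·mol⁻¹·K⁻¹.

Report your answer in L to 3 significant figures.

n(SO2) = 400 / 64.06 = 6.244 mol
n(O2) = PV/RT = (3.76 × 70.4) / (0.08206 × 585.15) = 5.513 mol
For 6.244 mol SO2, stoichiometry requires (1/2) × 6.244 = 3.122 mol O2; 5.513 mol is available, so SO2 is limiting.
n(O2) consumed = (1/2) × 6.244 = 3.122 mol; remaining = 5.513 − 3.122 = 2.391 mol
V(O2) = nRT/P = 2.391 × 0.08206 × 753.15 / 0.584 = 253.0 L

253 L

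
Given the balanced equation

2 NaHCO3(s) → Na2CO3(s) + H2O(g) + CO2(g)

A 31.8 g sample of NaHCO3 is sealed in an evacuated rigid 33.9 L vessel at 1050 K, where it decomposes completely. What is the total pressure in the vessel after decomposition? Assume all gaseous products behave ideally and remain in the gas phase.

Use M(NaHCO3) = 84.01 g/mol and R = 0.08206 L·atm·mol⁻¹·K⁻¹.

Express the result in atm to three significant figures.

0.962 atm

n(NaHCO3) = 31.8 / 84.01 = 0.3785 mol
n(gas produced) = (2/2) × 0.3785 = 0.3785 mol
P = nRT/V = 0.3785 × 0.08206 × 1050 / 33.9 = 0.9620 atm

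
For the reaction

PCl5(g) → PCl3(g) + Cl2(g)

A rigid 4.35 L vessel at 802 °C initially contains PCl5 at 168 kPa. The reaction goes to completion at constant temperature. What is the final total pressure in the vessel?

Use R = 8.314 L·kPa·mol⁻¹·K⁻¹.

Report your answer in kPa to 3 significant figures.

336 kPa

At constant T and V, P ∝ n(gas): 1 mol gas → 2 mol gas.
P_final = (2/1) × 168 = 336.0 kPa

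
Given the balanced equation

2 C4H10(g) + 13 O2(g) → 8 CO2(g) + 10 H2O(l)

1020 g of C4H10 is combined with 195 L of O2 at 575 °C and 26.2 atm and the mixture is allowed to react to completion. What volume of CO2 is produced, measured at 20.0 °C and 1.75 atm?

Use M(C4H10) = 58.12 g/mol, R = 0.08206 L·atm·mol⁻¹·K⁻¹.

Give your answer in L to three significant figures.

621 L

n(C4H10) = 1020 / 58.12 = 17.55 mol
n(O2) = PV/RT = (26.2 × 195) / (0.08206 × 848.15) = 73.41 mol
For 17.55 mol C4H10, stoichiometry requires (13/2) × 17.55 = 114.1 mol O2; 73.41 mol is available, so O2 is limiting.
n(CO2) = (8/13) × 73.41 = 45.18 mol
V(CO2) = nRT/P = 45.18 × 0.08206 × 293.15 / 1.75 = 621.1 L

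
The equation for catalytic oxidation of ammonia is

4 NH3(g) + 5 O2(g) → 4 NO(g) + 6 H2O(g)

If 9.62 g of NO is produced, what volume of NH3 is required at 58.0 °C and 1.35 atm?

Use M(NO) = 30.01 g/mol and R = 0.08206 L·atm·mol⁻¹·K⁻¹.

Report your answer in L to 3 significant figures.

6.45 L

n(NO) = 9.620 / 30.01 = 0.3206 mol
n(NH3) = (4/4) × 0.3206 = 0.3206 mol
V = nRT/P = 0.3206 × 0.08206 × 331.15 / 1.35 = 6.453 L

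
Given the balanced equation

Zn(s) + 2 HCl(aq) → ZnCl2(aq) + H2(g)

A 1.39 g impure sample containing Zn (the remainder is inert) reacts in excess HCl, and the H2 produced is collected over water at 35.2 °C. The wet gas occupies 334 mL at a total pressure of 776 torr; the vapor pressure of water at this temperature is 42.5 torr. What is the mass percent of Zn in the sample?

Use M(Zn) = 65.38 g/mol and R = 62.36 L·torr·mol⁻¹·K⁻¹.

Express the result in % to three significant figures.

59.9 %

P(H2) = 776 − 42.5 = 733.5 torr
n(H2) = PV/RT = (733.5 × 0.3340) / (62.36 × 308.35) = 0.01274 mol
n(Zn) = (1/1) × 0.01274 = 0.01274 mol
m(Zn) = 0.01274 × 65.38 = 0.8329 g
%Zn = 0.8329 / 1.39 × 100 = 59.92%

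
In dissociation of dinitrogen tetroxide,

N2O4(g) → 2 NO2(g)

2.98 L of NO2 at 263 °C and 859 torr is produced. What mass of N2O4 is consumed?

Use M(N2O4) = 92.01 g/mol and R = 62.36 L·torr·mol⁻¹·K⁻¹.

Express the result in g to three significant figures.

3.52 g

n(NO2) = PV/RT = (859 × 2.98) / (62.36 × 536.15) = 0.07656 mol
n(N2O4) = (1/2) × 0.07656 = 0.03828 mol
m(N2O4) = 0.03828 × 92.01 = 3.522 g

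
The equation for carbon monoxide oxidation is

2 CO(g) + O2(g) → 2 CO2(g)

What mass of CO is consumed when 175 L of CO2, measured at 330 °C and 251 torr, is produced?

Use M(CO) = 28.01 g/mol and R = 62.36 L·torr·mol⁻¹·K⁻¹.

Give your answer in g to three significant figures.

32.7 g

n(CO2) = PV/RT = (251 × 175) / (62.36 × 603.15) = 1.168 mol
n(CO) = (2/2) × 1.168 = 1.168 mol
m(CO) = 1.168 × 28.01 = 32.72 g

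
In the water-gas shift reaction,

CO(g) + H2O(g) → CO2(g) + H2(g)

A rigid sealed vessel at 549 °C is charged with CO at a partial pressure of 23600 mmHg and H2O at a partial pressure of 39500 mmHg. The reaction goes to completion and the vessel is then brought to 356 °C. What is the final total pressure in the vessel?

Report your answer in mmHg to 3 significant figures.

48300 mmHg

At constant V, partial pressures at 549 °C are proportional to moles, so apply stoichiometry directly to pressures.
P(H2O) required for 23600 mmHg of CO = (1/1) × 23600 = 23600 mmHg; available 39500 mmHg, so CO is limiting.
P(H2O) remaining = 39500 − (1/1) × 23600 = 15900 mmHg
P(gaseous products) = (1+1)/1 × 23600 = 47200 mmHg
P_total at 549 °C = 15900 + 47200 = 63100 mmHg
Scaling to 356 °C: P = 63100 × 629.15/822.15 = 48290 mmHg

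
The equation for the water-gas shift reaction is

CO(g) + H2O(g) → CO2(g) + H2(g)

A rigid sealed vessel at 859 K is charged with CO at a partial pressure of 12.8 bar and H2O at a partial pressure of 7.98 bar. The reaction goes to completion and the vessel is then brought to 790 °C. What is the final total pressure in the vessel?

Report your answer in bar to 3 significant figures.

At constant V, partial pressures at 859 K are proportional to moles, so apply stoichiometry directly to pressures.
P(H2O) required for 12.8 bar of CO = (1/1) × 12.8 = 12.80 bar; available 7.98 bar, so H2O is limiting.
P(CO) remaining = 12.8 − (1/1) × 7.98 = 4.820 bar
P(gaseous products) = (1+1)/1 × 7.98 = 15.96 bar
P_total at 859 K = 4.820 + 15.96 = 20.78 bar
Scaling to 790 °C: P = 20.78 × 1063.15/859 = 25.72 bar

25.7 bar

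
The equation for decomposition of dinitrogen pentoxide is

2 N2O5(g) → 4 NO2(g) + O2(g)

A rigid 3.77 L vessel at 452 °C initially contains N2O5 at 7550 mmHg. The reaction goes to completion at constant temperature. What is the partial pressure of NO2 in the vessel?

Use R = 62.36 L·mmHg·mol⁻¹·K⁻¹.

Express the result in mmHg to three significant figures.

n(N2O5)₀ = PV/RT = (7550 × 3.77) / (62.36 × 725.15) = 0.6294 mol
n(NO2) = (4/2) × 0.6294 = 1.259 mol
P(NO2) = nRT/V = 1.259 × 62.36 × 725.15 / 3.77 = 15100 mmHg

15100 mmHg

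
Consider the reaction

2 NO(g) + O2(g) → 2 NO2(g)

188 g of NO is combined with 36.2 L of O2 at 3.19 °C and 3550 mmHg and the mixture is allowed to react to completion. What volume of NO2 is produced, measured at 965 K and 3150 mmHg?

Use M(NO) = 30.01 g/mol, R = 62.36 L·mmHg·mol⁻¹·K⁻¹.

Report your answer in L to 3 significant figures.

120 L

n(NO) = 188 / 30.01 = 6.265 mol
n(O2) = PV/RT = (3550 × 36.2) / (62.36 × 276.34) = 7.457 mol
For 6.265 mol NO, stoichiometry requires (1/2) × 6.265 = 3.132 mol O2; 7.457 mol is available, so NO is limiting.
n(NO2) = (2/2) × 6.265 = 6.265 mol
V(NO2) = nRT/P = 6.265 × 62.36 × 965 / 3150 = 119.7 L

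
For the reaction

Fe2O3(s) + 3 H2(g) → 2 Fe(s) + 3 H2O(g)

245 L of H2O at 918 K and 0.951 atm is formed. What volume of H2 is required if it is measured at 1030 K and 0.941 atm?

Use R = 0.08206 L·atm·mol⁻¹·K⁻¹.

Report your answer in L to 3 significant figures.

n(H2O) = PV/RT = (0.951 × 245) / (0.08206 × 918) = 3.093 mol
n(H2) = (3/3) × 3.093 = 3.093 mol
V = nRT/P = 3.093 × 0.08206 × 1030 / 0.941 = 277.8 L

278 L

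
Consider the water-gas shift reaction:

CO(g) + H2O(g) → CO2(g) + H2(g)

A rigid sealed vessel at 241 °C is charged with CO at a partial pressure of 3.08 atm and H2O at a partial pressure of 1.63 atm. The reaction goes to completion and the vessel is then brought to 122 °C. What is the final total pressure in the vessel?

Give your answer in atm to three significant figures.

Because the vessel is rigid and T is held at 241 °C, work the stoichiometry in partial pressures (P_i = n_iRT/V).
P(H2O) required for 3.08 atm of CO = (1/1) × 3.08 = 3.080 atm; available 1.63 atm, so H2O is limiting.
P(CO) remaining = 3.08 − (1/1) × 1.63 = 1.450 atm
P(gaseous products) = (1+1)/1 × 1.63 = 3.260 atm
P_total at 241 °C = 1.450 + 3.260 = 4.710 atm
Scaling to 122 °C: P = 4.710 × 395.15/514.15 = 3.620 atm

3.62 atm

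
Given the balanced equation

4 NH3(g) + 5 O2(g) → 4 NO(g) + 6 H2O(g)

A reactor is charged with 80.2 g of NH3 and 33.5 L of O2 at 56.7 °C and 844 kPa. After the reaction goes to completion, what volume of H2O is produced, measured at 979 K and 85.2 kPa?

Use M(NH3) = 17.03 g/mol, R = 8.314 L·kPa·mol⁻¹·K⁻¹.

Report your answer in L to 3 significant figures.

675 L

n(NH3) = 80.2 / 17.03 = 4.709 mol
n(O2) = PV/RT = (844 × 33.5) / (8.314 × 329.85) = 10.31 mol
For 4.709 mol NH3, stoichiometry requires (5/4) × 4.709 = 5.886 mol O2; 10.31 mol is available, so NH3 is limiting.
n(H2O) = (6/4) × 4.709 = 7.063 mol
V(H2O) = nRT/P = 7.063 × 8.314 × 979 / 85.2 = 674.7 L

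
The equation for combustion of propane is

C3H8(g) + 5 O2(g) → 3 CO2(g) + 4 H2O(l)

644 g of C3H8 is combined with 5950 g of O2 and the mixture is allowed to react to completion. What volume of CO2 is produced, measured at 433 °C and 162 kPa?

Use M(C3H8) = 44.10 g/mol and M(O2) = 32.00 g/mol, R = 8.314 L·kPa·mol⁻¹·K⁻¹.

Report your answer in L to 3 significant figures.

1590 L

n(C3H8) = 644 / 44.10 = 14.60 mol
n(O2) = 5950 / 32.00 = 185.9 mol
For 14.60 mol C3H8, stoichiometry requires (5/1) × 14.60 = 73.00 mol O2; 185.9 mol is available, so C3H8 is limiting.
n(CO2) = (3/1) × 14.60 = 43.80 mol
V(CO2) = nRT/P = 43.80 × 8.314 × 706.15 / 162 = 1587 L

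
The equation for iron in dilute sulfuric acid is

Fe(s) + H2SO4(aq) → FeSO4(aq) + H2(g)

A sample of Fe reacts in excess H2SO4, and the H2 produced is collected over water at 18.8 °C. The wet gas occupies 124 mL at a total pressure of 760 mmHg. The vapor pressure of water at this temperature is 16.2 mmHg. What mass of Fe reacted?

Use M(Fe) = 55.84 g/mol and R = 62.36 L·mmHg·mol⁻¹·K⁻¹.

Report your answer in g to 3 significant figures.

0.283 g

P(H2) = 760 − 16.2 = 743.8 mmHg
n(H2) = PV/RT = (743.8 × 0.1240) / (62.36 × 291.95) = 0.005066 mol
n(Fe) = (1/1) × 0.005066 = 0.005066 mol
m(Fe) = 0.005066 × 55.84 = 0.2829 g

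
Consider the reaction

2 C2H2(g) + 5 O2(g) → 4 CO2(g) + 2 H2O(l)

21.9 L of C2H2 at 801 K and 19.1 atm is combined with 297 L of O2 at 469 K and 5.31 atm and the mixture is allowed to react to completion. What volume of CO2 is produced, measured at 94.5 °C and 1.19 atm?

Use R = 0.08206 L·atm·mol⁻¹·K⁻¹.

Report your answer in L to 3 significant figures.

n(C2H2) = PV/RT = (19.1 × 21.9) / (0.08206 × 801) = 6.364 mol
n(O2) = PV/RT = (5.31 × 297) / (0.08206 × 469) = 40.98 mol
For 6.364 mol C2H2, stoichiometry requires (5/2) × 6.364 = 15.91 mol O2; 40.98 mol is available, so C2H2 is limiting.
n(CO2) = (4/2) × 6.364 = 12.73 mol
V(CO2) = nRT/P = 12.73 × 0.08206 × 367.65 / 1.19 = 322.7 L

323 L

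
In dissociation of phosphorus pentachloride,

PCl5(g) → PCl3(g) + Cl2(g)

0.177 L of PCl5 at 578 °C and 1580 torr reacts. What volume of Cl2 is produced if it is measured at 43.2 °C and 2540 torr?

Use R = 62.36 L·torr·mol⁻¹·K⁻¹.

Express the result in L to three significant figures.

n(PCl5) = PV/RT = (1580 × 0.177) / (62.36 × 851.15) = 0.005269 mol
n(Cl2) = (1/1) × 0.005269 = 0.005269 mol
V = nRT/P = 0.005269 × 62.36 × 316.35 / 2540 = 0.04092 L

0.0409 L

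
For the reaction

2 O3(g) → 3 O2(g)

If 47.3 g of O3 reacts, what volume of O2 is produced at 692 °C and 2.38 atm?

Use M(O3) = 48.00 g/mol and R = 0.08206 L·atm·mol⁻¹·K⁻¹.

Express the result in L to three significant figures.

n(O3) = 47.30 / 48.00 = 0.9854 mol
n(O2) = (3/2) × 0.9854 = 1.478 mol
V = nRT/P = 1.478 × 0.08206 × 965.15 / 2.38 = 49.18 L

49.2 L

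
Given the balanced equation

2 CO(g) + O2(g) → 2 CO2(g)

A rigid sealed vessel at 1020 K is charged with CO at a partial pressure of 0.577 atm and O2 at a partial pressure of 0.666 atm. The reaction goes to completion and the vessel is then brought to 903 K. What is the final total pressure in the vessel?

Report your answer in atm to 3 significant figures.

0.845 atm

With V and T fixed, P_i ∝ n_i, so the mole ratios apply directly to partial pressures at 1020 K.
P(O2) required for 0.577 atm of CO = (1/2) × 0.577 = 0.2885 atm; available 0.666 atm, so CO is limiting.
P(O2) remaining = 0.666 − (1/2) × 0.577 = 0.3775 atm
P(gaseous products) = (2)/2 × 0.577 = 0.5770 atm
P_total at 1020 K = 0.3775 + 0.5770 = 0.9545 atm
Scaling to 903 K: P = 0.9545 × 903/1020 = 0.8450 atm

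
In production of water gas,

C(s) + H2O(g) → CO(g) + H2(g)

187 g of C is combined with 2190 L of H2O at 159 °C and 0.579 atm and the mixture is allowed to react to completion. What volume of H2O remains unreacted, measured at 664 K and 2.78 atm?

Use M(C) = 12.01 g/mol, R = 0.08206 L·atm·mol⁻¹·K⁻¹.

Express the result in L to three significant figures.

396 L

n(C) = 187 / 12.01 = 15.57 mol
n(H2O) = PV/RT = (0.579 × 2190) / (0.08206 × 432.15) = 35.76 mol
For 15.57 mol C, stoichiometry requires (1/1) × 15.57 = 15.57 mol H2O; 35.76 mol is available, so C is limiting.
n(H2O) consumed = (1/1) × 15.57 = 15.57 mol; remaining = 35.76 − 15.57 = 20.19 mol
V(H2O) = nRT/P = 20.19 × 0.08206 × 664 / 2.78 = 395.7 L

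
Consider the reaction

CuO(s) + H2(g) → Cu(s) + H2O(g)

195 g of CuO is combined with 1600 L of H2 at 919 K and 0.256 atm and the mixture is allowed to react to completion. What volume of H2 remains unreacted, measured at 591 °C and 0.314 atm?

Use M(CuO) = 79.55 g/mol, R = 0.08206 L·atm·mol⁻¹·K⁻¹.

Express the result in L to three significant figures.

n(CuO) = 195 / 79.55 = 2.451 mol
n(H2) = PV/RT = (0.256 × 1600) / (0.08206 × 919) = 5.431 mol
For 2.451 mol CuO, stoichiometry requires (1/1) × 2.451 = 2.451 mol H2; 5.431 mol is available, so CuO is limiting.
n(H2) consumed = (1/1) × 2.451 = 2.451 mol; remaining = 5.431 − 2.451 = 2.980 mol
V(H2) = nRT/P = 2.980 × 0.08206 × 864.15 / 0.314 = 673.0 L

673 L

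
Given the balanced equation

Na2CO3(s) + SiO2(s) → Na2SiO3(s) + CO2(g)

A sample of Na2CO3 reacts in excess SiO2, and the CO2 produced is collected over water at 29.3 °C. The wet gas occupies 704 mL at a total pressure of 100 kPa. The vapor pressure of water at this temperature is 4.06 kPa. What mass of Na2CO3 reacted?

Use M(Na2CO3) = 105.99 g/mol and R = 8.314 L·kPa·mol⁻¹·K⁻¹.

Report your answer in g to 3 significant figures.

2.85 g

P(CO2) = 100 − 4.06 = 95.94 kPa
n(CO2) = PV/RT = (95.94 × 0.7040) / (8.314 × 302.45) = 0.02686 mol
n(Na2CO3) = (1/1) × 0.02686 = 0.02686 mol
m(Na2CO3) = 0.02686 × 105.99 = 2.847 g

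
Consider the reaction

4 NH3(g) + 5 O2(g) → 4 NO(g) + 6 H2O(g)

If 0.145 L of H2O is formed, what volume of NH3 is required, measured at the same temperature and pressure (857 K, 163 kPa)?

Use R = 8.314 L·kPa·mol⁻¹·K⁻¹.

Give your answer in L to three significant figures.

0.0967 L

At constant T and P, gas volumes are in the mole ratio: V(NH3) = (4/6) × 0.145 = 0.09667 L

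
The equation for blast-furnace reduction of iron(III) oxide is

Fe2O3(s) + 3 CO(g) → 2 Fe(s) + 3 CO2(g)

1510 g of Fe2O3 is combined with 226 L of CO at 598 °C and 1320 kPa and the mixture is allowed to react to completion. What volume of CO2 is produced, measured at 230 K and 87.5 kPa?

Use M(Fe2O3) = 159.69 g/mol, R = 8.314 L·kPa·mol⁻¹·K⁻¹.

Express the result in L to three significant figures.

620 L

n(Fe2O3) = 1510 / 159.69 = 9.456 mol
n(CO) = PV/RT = (1320 × 226) / (8.314 × 871.15) = 41.19 mol
For 9.456 mol Fe2O3, stoichiometry requires (3/1) × 9.456 = 28.37 mol CO; 41.19 mol is available, so Fe2O3 is limiting.
n(CO2) = (3/1) × 9.456 = 28.37 mol
V(CO2) = nRT/P = 28.37 × 8.314 × 230 / 87.5 = 620.0 L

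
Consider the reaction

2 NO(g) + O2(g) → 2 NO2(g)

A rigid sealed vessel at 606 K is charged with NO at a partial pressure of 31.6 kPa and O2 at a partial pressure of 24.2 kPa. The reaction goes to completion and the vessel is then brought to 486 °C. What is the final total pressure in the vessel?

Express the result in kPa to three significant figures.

At constant V, partial pressures at 606 K are proportional to moles, so apply stoichiometry directly to pressures.
P(O2) required for 31.6 kPa of NO = (1/2) × 31.6 = 15.80 kPa; available 24.2 kPa, so NO is limiting.
P(O2) remaining = 24.2 − (1/2) × 31.6 = 8.400 kPa
P(gaseous products) = (2)/2 × 31.6 = 31.60 kPa
P_total at 606 K = 8.400 + 31.60 = 40.00 kPa
Scaling to 486 °C: P = 40.00 × 759.15/606 = 50.11 kPa

50.1 kPa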